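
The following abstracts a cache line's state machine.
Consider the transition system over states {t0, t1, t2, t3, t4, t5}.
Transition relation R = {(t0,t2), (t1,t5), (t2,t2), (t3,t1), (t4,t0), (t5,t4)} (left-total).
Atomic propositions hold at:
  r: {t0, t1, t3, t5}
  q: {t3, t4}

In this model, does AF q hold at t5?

Yes

AF q: least fixpoint, start Z0 = {t3, t4}, add states with every successor in Z. Z1 = {t3, t4, t5}; Z2 = {t1, t3, t4, t5}; fixed.
Sat(AF q) = {t1, t3, t4, t5}
t5 ∈ Sat(AF q) = {t1, t3, t4, t5}, so the formula holds at t5.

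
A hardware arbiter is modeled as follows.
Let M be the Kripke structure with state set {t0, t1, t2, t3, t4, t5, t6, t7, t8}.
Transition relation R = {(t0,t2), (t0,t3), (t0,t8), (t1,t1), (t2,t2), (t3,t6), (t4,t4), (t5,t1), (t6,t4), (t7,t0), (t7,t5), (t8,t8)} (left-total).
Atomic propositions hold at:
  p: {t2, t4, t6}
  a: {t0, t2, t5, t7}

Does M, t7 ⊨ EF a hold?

EF a: least fixpoint, start Z0 = {t0, t2, t5, t7}, add states with some successor in Z. Already a fixed point.
Sat(EF a) = {t0, t2, t5, t7}
t7 ∈ Sat(EF a) = {t0, t2, t5, t7}, so the formula holds at t7.

Yes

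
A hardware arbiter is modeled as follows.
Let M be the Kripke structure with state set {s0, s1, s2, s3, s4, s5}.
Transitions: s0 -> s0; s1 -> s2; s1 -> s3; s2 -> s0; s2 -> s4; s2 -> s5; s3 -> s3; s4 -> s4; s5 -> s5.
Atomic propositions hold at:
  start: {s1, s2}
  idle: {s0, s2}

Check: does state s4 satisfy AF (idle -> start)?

Sat(idle -> start) = {s1, s2, s3, s4, s5}
AF (idle -> start): least fixpoint, start Z0 = {s1, s2, s3, s4, s5}, add states with every successor in Z. Already a fixed point.
Sat(AF (idle -> start)) = {s1, s2, s3, s4, s5}
s4 ∈ Sat(AF (idle -> start)) = {s1, s2, s3, s4, s5}, so the formula holds at s4.

Yes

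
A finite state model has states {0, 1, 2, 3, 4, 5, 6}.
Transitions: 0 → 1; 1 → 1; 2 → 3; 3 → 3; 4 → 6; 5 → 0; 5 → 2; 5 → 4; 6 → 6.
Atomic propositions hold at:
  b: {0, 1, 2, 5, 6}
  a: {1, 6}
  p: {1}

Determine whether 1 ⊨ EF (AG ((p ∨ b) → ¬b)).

Sat(p ∨ b) = {0, 1, 2, 5, 6}
Sat(¬b) = {3, 4}
Sat((p ∨ b) → ¬b) = {3, 4}
AG ((p ∨ b) → ¬b): greatest fixpoint, start Z0 = {3, 4}, keep only states in Sat with every successor in Z. Z1 = {3}; fixed.
Sat(AG ((p ∨ b) → ¬b)) = {3}
EF (AG ((p ∨ b) → ¬b)): least fixpoint, start Z0 = {3}, add states with some successor in Z. Z1 = {2, 3}; Z2 = {2, 3, 5}; fixed.
Sat(EF (AG ((p ∨ b) → ¬b))) = {2, 3, 5}
1 ∉ Sat(EF (AG ((p ∨ b) → ¬b))) = {2, 3, 5}, so the formula does not hold at 1.

No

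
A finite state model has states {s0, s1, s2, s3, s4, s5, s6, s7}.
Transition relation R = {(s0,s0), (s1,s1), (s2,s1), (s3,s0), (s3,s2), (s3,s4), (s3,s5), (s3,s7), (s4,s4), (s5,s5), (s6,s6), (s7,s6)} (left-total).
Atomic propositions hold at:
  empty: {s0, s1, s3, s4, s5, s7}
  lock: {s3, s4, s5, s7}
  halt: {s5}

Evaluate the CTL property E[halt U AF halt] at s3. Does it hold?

AF halt: least fixpoint, start Z0 = {s5}, add states with every successor in Z. Already a fixed point.
Sat(AF halt) = {s5}
E[halt U AF halt]: least fixpoint, start Z0 = Sat(AF halt) = {s5}, add states in Sat(halt) with some successor in Z. Already a fixed point.
Sat(E[halt U AF halt]) = {s5}
s3 ∉ Sat(E[halt U AF halt]) = {s5}, so the formula does not hold at s3.

No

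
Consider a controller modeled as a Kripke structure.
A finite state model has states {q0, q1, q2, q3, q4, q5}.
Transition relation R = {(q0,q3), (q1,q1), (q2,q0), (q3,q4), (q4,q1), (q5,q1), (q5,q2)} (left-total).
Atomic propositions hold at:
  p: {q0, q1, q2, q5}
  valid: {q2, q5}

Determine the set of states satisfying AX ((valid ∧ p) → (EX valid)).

{q0, q1, q2, q3, q4}

Sat(valid ∧ p) = {q2, q5}
Sat(EX valid) = {s : some successor in {q2, q5}} = {q5}
Sat((valid ∧ p) → (EX valid)) = {q0, q1, q3, q4, q5}
Sat(AX ((valid ∧ p) → (EX valid))) = {s : every successor in {q0, q1, q3, q4, q5}} = {q0, q1, q2, q3, q4}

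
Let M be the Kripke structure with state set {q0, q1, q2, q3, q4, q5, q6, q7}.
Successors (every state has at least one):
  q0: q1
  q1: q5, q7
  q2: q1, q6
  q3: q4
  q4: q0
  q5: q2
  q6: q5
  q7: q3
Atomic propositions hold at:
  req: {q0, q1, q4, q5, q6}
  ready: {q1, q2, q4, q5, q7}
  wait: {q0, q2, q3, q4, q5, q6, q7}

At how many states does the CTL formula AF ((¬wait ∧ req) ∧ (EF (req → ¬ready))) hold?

5

Sat(¬wait) = {q1}
Sat(¬wait ∧ req) = {q1}
Sat(¬ready) = {q0, q3, q6}
Sat(req → ¬ready) = {q0, q2, q3, q6, q7}
EF (req → ¬ready): least fixpoint, start Z0 = {q0, q2, q3, q6, q7}, add states with some successor in Z. Z1 = {q0, q1, q2, q3, q4, q5, q6, q7}; fixed.
Sat(EF (req → ¬ready)) = {q0, q1, q2, q3, q4, q5, q6, q7}
Sat((¬wait ∧ req) ∧ (EF (req → ¬ready))) = {q1}
AF ((¬wait ∧ req) ∧ (EF (req → ¬ready))): least fixpoint, start Z0 = {q1}, add states with every successor in Z. Z1 = {q0, q1}; Z2 = {q0, q1, q4}; Z3 = {q0, q1, q3, q4}; Z4 = {q0, q1, q3, q4, q7}; fixed.
Sat(AF ((¬wait ∧ req) ∧ (EF (req → ¬ready)))) = {q0, q1, q3, q4, q7}
|Sat(AF ((¬wait ∧ req) ∧ (EF (req → ¬ready))))| = |{q0, q1, q3, q4, q7}| = 5.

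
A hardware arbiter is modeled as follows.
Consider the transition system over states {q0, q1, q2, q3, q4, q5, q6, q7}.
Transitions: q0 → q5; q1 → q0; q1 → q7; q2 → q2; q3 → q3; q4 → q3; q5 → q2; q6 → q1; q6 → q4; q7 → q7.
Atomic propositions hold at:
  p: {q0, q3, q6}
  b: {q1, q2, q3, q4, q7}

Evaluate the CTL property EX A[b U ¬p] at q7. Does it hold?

Yes

Sat(¬p) = {q1, q2, q4, q5, q7}
A[b U ¬p]: least fixpoint, start Z0 = Sat(¬p) = {q1, q2, q4, q5, q7}, add states in Sat(b) with every successor in Z. Already a fixed point.
Sat(A[b U ¬p]) = {q1, q2, q4, q5, q7}
Sat(EX A[b U ¬p]) = {s : some successor in {q1, q2, q4, q5, q7}} = {q0, q1, q2, q5, q6, q7}
q7 ∈ Sat(EX A[b U ¬p]) = {q0, q1, q2, q5, q6, q7}, so the formula holds at q7.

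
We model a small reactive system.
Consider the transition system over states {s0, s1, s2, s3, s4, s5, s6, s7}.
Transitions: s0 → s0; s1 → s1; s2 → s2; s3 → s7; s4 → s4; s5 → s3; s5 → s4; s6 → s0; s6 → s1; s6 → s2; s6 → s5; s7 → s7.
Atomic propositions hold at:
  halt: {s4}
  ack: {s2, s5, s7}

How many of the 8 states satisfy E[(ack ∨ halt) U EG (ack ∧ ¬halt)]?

Sat(ack ∨ halt) = {s2, s4, s5, s7}
Sat(¬halt) = {s0, s1, s2, s3, s5, s6, s7}
Sat(ack ∧ ¬halt) = {s2, s5, s7}
EG (ack ∧ ¬halt): greatest fixpoint, start Z0 = {s2, s5, s7}, keep only states in Sat with some successor in Z. Z1 = {s2, s7}; fixed.
Sat(EG (ack ∧ ¬halt)) = {s2, s7}
E[(ack ∨ halt) U EG (ack ∧ ¬halt)]: least fixpoint, start Z0 = Sat(EG (ack ∧ ¬halt)) = {s2, s7}, add states in Sat(ack ∨ halt) with some successor in Z. Already a fixed point.
Sat(E[(ack ∨ halt) U EG (ack ∧ ¬halt)]) = {s2, s7}
|Sat(E[(ack ∨ halt) U EG (ack ∧ ¬halt)])| = |{s2, s7}| = 2.

2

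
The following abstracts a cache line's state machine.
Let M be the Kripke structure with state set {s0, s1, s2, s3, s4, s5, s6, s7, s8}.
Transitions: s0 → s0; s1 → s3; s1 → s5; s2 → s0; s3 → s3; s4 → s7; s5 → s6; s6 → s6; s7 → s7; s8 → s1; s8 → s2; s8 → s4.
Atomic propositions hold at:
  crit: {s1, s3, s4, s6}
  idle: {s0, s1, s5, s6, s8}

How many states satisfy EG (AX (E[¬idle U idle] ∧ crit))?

2

Sat(¬idle) = {s2, s3, s4, s7}
E[¬idle U idle]: least fixpoint, start Z0 = Sat(idle) = {s0, s1, s5, s6, s8}, add states in Sat(¬idle) with some successor in Z. Z1 = {s0, s1, s2, s5, s6, s8}; fixed.
Sat(E[¬idle U idle]) = {s0, s1, s2, s5, s6, s8}
Sat(E[¬idle U idle] ∧ crit) = {s1, s6}
Sat(AX (E[¬idle U idle] ∧ crit)) = {s : every successor in {s1, s6}} = {s5, s6}
EG (AX (E[¬idle U idle] ∧ crit)): greatest fixpoint, start Z0 = {s5, s6}, keep only states in Sat with some successor in Z. Already a fixed point.
Sat(EG (AX (E[¬idle U idle] ∧ crit))) = {s5, s6}
|Sat(EG (AX (E[¬idle U idle] ∧ crit)))| = |{s5, s6}| = 2.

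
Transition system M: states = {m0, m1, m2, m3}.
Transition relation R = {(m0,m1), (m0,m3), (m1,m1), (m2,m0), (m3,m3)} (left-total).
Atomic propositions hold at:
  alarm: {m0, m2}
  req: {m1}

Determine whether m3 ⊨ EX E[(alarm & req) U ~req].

Sat(alarm & req) = ∅
Sat(~req) = {m0, m2, m3}
E[(alarm & req) U ~req]: least fixpoint, start Z0 = Sat(~req) = {m0, m2, m3}, add states in Sat(alarm & req) with some successor in Z. Already a fixed point.
Sat(E[(alarm & req) U ~req]) = {m0, m2, m3}
Sat(EX E[(alarm & req) U ~req]) = {s : some successor in {m0, m2, m3}} = {m0, m2, m3}
m3 ∈ Sat(EX E[(alarm & req) U ~req]) = {m0, m2, m3}, so the formula holds at m3.

Yes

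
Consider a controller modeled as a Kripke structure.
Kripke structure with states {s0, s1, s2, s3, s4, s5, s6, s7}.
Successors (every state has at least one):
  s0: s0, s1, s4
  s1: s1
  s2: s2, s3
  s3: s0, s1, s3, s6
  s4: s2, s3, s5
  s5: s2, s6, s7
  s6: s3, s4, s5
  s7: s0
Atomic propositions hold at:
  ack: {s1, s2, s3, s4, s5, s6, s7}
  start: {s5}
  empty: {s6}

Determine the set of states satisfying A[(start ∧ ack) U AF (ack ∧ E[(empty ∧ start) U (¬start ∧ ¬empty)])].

Sat(start ∧ ack) = {s5}
Sat(empty ∧ start) = ∅
Sat(¬start) = {s0, s1, s2, s3, s4, s6, s7}
Sat(¬empty) = {s0, s1, s2, s3, s4, s5, s7}
Sat(¬start ∧ ¬empty) = {s0, s1, s2, s3, s4, s7}
E[(empty ∧ start) U (¬start ∧ ¬empty)]: least fixpoint, start Z0 = Sat((¬start ∧ ¬empty)) = {s0, s1, s2, s3, s4, s7}, add states in Sat(empty ∧ start) with some successor in Z. Already a fixed point.
Sat(E[(empty ∧ start) U (¬start ∧ ¬empty)]) = {s0, s1, s2, s3, s4, s7}
Sat(ack ∧ E[(empty ∧ start) U (¬start ∧ ¬empty)]) = {s1, s2, s3, s4, s7}
AF (ack ∧ E[(empty ∧ start) U (¬start ∧ ¬empty)]): least fixpoint, start Z0 = {s1, s2, s3, s4, s7}, add states with every successor in Z. Already a fixed point.
Sat(AF (ack ∧ E[(empty ∧ start) U (¬start ∧ ¬empty)])) = {s1, s2, s3, s4, s7}
A[(start ∧ ack) U AF (ack ∧ E[(empty ∧ start) U (¬start ∧ ¬empty)])]: least fixpoint, start Z0 = Sat(AF (ack ∧ E[(empty ∧ start) U (¬start ∧ ¬empty)])) = {s1, s2, s3, s4, s7}, add states in Sat(start ∧ ack) with every successor in Z. Already a fixed point.
Sat(A[(start ∧ ack) U AF (ack ∧ E[(empty ∧ start) U (¬start ∧ ¬empty)])]) = {s1, s2, s3, s4, s7}

{s1, s2, s3, s4, s7}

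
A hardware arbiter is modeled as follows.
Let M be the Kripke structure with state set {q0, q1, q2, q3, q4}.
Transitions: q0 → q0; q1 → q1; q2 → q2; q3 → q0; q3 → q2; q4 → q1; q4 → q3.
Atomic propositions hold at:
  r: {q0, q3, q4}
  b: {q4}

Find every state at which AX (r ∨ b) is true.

{q0}

Sat(r ∨ b) = {q0, q3, q4}
Sat(AX (r ∨ b)) = {s : every successor in {q0, q3, q4}} = {q0}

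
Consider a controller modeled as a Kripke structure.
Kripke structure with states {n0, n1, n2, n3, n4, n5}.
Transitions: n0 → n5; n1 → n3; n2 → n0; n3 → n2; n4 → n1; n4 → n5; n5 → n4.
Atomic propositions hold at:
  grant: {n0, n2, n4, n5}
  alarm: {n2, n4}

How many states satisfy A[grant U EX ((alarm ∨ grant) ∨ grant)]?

5

Sat(alarm ∨ grant) = {n0, n2, n4, n5}
Sat((alarm ∨ grant) ∨ grant) = {n0, n2, n4, n5}
Sat(EX ((alarm ∨ grant) ∨ grant)) = {s : some successor in {n0, n2, n4, n5}} = {n0, n2, n3, n4, n5}
A[grant U EX ((alarm ∨ grant) ∨ grant)]: least fixpoint, start Z0 = Sat(EX ((alarm ∨ grant) ∨ grant)) = {n0, n2, n3, n4, n5}, add states in Sat(grant) with every successor in Z. Already a fixed point.
Sat(A[grant U EX ((alarm ∨ grant) ∨ grant)]) = {n0, n2, n3, n4, n5}
|Sat(A[grant U EX ((alarm ∨ grant) ∨ grant)])| = |{n0, n2, n3, n4, n5}| = 5.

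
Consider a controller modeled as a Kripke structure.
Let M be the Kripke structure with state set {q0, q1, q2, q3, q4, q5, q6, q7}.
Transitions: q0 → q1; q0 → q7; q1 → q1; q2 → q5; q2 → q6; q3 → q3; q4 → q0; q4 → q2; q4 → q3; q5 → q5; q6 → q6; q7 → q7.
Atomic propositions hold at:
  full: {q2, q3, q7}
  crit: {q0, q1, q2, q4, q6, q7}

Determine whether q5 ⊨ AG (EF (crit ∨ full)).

No

Sat(crit ∨ full) = {q0, q1, q2, q3, q4, q6, q7}
EF (crit ∨ full): least fixpoint, start Z0 = {q0, q1, q2, q3, q4, q6, q7}, add states with some successor in Z. Already a fixed point.
Sat(EF (crit ∨ full)) = {q0, q1, q2, q3, q4, q6, q7}
AG (EF (crit ∨ full)): greatest fixpoint, start Z0 = {q0, q1, q2, q3, q4, q6, q7}, keep only states in Sat with every successor in Z. Z1 = {q0, q1, q3, q4, q6, q7}; Z2 = {q0, q1, q3, q6, q7}; fixed.
Sat(AG (EF (crit ∨ full))) = {q0, q1, q3, q6, q7}
q5 ∉ Sat(AG (EF (crit ∨ full))) = {q0, q1, q3, q6, q7}, so the formula does not hold at q5.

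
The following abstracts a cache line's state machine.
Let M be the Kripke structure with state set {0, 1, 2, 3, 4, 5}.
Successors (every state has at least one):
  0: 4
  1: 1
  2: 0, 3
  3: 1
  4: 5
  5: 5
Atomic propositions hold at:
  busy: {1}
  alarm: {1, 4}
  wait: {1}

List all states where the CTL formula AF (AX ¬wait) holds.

Sat(¬wait) = {0, 2, 3, 4, 5}
Sat(AX ¬wait) = {s : every successor in {0, 2, 3, 4, 5}} = {0, 2, 4, 5}
AF (AX ¬wait): least fixpoint, start Z0 = {0, 2, 4, 5}, add states with every successor in Z. Already a fixed point.
Sat(AF (AX ¬wait)) = {0, 2, 4, 5}

{0, 2, 4, 5}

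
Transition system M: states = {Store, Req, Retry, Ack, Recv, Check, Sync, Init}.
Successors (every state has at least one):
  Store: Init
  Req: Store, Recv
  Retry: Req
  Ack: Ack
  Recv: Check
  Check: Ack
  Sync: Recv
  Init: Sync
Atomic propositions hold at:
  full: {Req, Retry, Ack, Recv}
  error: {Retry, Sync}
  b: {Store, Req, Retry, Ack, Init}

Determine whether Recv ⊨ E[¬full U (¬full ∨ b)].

No

Sat(¬full) = {Store, Check, Sync, Init}
Sat(¬full ∨ b) = {Store, Req, Retry, Ack, Check, Sync, Init}
E[¬full U (¬full ∨ b)]: least fixpoint, start Z0 = Sat((¬full ∨ b)) = {Store, Req, Retry, Ack, Check, Sync, Init}, add states in Sat(¬full) with some successor in Z. Already a fixed point.
Sat(E[¬full U (¬full ∨ b)]) = {Store, Req, Retry, Ack, Check, Sync, Init}
Recv ∉ Sat(E[¬full U (¬full ∨ b)]) = {Store, Req, Retry, Ack, Check, Sync, Init}, so the formula does not hold at Recv.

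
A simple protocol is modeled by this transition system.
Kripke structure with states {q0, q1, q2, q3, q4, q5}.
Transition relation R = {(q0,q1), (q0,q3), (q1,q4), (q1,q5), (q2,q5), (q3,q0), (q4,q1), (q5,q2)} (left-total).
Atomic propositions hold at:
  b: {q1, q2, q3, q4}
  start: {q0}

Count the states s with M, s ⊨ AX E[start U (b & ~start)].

4

Sat(~start) = {q1, q2, q3, q4, q5}
Sat(b & ~start) = {q1, q2, q3, q4}
E[start U (b & ~start)]: least fixpoint, start Z0 = Sat((b & ~start)) = {q1, q2, q3, q4}, add states in Sat(start) with some successor in Z. Z1 = {q0, q1, q2, q3, q4}; fixed.
Sat(E[start U (b & ~start)]) = {q0, q1, q2, q3, q4}
Sat(AX E[start U (b & ~start)]) = {s : every successor in {q0, q1, q2, q3, q4}} = {q0, q3, q4, q5}
|Sat(AX E[start U (b & ~start)])| = |{q0, q3, q4, q5}| = 4.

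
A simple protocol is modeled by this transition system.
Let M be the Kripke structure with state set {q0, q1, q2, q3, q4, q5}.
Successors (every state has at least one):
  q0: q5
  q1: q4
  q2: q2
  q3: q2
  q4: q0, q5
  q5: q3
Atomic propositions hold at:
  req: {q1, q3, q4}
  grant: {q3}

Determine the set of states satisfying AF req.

{q0, q1, q3, q4, q5}

AF req: least fixpoint, start Z0 = {q1, q3, q4}, add states with every successor in Z. Z1 = {q1, q3, q4, q5}; Z2 = {q0, q1, q3, q4, q5}; fixed.
Sat(AF req) = {q0, q1, q3, q4, q5}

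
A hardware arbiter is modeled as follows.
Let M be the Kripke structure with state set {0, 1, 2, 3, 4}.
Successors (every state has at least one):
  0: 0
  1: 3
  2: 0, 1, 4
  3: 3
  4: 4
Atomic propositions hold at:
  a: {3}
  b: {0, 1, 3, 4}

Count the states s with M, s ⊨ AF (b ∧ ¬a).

Sat(¬a) = {0, 1, 2, 4}
Sat(b ∧ ¬a) = {0, 1, 4}
AF (b ∧ ¬a): least fixpoint, start Z0 = {0, 1, 4}, add states with every successor in Z. Z1 = {0, 1, 2, 4}; fixed.
Sat(AF (b ∧ ¬a)) = {0, 1, 2, 4}
|Sat(AF (b ∧ ¬a))| = |{0, 1, 2, 4}| = 4.

4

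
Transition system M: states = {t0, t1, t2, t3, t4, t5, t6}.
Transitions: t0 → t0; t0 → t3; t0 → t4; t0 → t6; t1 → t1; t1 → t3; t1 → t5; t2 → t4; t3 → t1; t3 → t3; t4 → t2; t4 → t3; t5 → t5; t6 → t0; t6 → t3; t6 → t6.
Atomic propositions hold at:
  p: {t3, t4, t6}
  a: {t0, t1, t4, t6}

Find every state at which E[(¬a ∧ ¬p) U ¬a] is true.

Sat(¬a) = {t2, t3, t5}
Sat(¬p) = {t0, t1, t2, t5}
Sat(¬a ∧ ¬p) = {t2, t5}
E[(¬a ∧ ¬p) U ¬a]: least fixpoint, start Z0 = Sat(¬a) = {t2, t3, t5}, add states in Sat(¬a ∧ ¬p) with some successor in Z. Already a fixed point.
Sat(E[(¬a ∧ ¬p) U ¬a]) = {t2, t3, t5}

{t2, t3, t5}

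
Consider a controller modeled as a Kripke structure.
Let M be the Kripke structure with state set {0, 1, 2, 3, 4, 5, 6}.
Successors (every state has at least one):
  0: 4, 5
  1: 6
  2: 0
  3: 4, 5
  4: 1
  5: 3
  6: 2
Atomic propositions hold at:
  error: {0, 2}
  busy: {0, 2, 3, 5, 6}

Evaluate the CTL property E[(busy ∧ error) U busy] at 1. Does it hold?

Sat(busy ∧ error) = {0, 2}
E[(busy ∧ error) U busy]: least fixpoint, start Z0 = Sat(busy) = {0, 2, 3, 5, 6}, add states in Sat(busy ∧ error) with some successor in Z. Already a fixed point.
Sat(E[(busy ∧ error) U busy]) = {0, 2, 3, 5, 6}
1 ∉ Sat(E[(busy ∧ error) U busy]) = {0, 2, 3, 5, 6}, so the formula does not hold at 1.

No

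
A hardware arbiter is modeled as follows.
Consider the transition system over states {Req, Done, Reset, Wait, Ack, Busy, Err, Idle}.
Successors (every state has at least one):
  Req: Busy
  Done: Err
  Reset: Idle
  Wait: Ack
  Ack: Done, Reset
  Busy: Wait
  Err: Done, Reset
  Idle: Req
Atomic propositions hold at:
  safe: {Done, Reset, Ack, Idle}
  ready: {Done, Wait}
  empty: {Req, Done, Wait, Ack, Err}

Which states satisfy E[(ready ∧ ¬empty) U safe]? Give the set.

Sat(¬empty) = {Reset, Busy, Idle}
Sat(ready ∧ ¬empty) = ∅
E[(ready ∧ ¬empty) U safe]: least fixpoint, start Z0 = Sat(safe) = {Done, Reset, Ack, Idle}, add states in Sat(ready ∧ ¬empty) with some successor in Z. Already a fixed point.
Sat(E[(ready ∧ ¬empty) U safe]) = {Done, Reset, Ack, Idle}

{Done, Reset, Ack, Idle}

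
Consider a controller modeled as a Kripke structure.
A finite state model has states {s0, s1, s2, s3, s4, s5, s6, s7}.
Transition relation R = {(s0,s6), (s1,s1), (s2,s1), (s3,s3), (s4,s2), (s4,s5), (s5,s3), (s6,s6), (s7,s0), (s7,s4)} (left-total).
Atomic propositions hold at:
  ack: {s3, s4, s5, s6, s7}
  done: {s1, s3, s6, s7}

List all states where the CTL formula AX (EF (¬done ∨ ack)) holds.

{s0, s3, s4, s5, s6, s7}

Sat(¬done) = {s0, s2, s4, s5}
Sat(¬done ∨ ack) = {s0, s2, s3, s4, s5, s6, s7}
EF (¬done ∨ ack): least fixpoint, start Z0 = {s0, s2, s3, s4, s5, s6, s7}, add states with some successor in Z. Already a fixed point.
Sat(EF (¬done ∨ ack)) = {s0, s2, s3, s4, s5, s6, s7}
Sat(AX (EF (¬done ∨ ack))) = {s : every successor in {s0, s2, s3, s4, s5, s6, s7}} = {s0, s3, s4, s5, s6, s7}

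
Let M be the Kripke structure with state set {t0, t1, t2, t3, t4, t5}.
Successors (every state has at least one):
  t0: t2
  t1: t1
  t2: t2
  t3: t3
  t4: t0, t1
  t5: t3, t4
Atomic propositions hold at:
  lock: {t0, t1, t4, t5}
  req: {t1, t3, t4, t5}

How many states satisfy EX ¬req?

3

Sat(¬req) = {t0, t2}
Sat(EX ¬req) = {s : some successor in {t0, t2}} = {t0, t2, t4}
|Sat(EX ¬req)| = |{t0, t2, t4}| = 3.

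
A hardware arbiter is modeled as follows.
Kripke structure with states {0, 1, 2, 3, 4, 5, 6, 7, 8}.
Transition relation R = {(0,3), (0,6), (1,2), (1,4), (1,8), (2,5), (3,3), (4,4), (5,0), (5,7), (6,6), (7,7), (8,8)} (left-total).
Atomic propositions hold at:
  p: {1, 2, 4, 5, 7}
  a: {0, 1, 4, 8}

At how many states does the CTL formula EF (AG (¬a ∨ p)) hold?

Sat(¬a) = {2, 3, 5, 6, 7}
Sat(¬a ∨ p) = {1, 2, 3, 4, 5, 6, 7}
AG (¬a ∨ p): greatest fixpoint, start Z0 = {1, 2, 3, 4, 5, 6, 7}, keep only states in Sat with every successor in Z. Z1 = {2, 3, 4, 6, 7}; Z2 = {3, 4, 6, 7}; fixed.
Sat(AG (¬a ∨ p)) = {3, 4, 6, 7}
EF (AG (¬a ∨ p)): least fixpoint, start Z0 = {3, 4, 6, 7}, add states with some successor in Z. Z1 = {0, 1, 3, 4, 5, 6, 7}; Z2 = {0, 1, 2, 3, 4, 5, 6, 7}; fixed.
Sat(EF (AG (¬a ∨ p))) = {0, 1, 2, 3, 4, 5, 6, 7}
|Sat(EF (AG (¬a ∨ p)))| = |{0, 1, 2, 3, 4, 5, 6, 7}| = 8.

8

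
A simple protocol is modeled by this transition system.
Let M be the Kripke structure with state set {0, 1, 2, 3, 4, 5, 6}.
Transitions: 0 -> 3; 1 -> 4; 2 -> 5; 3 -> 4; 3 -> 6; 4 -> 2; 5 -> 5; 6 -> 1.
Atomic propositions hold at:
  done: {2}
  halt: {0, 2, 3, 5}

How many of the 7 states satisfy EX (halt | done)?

4

Sat(halt | done) = {0, 2, 3, 5}
Sat(EX (halt | done)) = {s : some successor in {0, 2, 3, 5}} = {0, 2, 4, 5}
|Sat(EX (halt | done))| = |{0, 2, 4, 5}| = 4.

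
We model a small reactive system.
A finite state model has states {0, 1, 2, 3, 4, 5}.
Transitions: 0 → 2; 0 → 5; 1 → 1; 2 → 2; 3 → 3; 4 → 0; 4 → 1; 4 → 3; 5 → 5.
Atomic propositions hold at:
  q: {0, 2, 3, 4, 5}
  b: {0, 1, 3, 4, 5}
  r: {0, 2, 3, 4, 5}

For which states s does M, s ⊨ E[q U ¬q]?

Sat(¬q) = {1}
E[q U ¬q]: least fixpoint, start Z0 = Sat(¬q) = {1}, add states in Sat(q) with some successor in Z. Z1 = {1, 4}; fixed.
Sat(E[q U ¬q]) = {1, 4}

{1, 4}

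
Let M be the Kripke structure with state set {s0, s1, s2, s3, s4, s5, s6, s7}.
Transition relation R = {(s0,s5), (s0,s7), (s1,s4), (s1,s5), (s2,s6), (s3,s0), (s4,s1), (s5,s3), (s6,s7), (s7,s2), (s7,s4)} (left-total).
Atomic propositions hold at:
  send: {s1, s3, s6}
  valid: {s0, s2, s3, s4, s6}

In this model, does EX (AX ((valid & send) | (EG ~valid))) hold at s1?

Sat(valid & send) = {s3, s6}
Sat(~valid) = {s1, s5, s7}
EG ~valid: greatest fixpoint, start Z0 = {s1, s5, s7}, keep only states in Sat with some successor in Z. Z1 = {s1}; Z2 = ∅; fixed.
Sat(EG ~valid) = ∅
Sat((valid & send) | (EG ~valid)) = {s3, s6}
Sat(AX ((valid & send) | (EG ~valid))) = {s : every successor in {s3, s6}} = {s2, s5}
Sat(EX (AX ((valid & send) | (EG ~valid)))) = {s : some successor in {s2, s5}} = {s0, s1, s7}
s1 ∈ Sat(EX (AX ((valid & send) | (EG ~valid)))) = {s0, s1, s7}, so the formula holds at s1.

Yes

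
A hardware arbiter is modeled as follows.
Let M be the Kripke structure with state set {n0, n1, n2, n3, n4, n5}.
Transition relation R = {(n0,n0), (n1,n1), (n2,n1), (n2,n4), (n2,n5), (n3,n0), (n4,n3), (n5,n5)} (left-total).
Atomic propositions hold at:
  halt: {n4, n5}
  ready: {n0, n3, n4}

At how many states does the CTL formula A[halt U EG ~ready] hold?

3

Sat(~ready) = {n1, n2, n5}
EG ~ready: greatest fixpoint, start Z0 = {n1, n2, n5}, keep only states in Sat with some successor in Z. Already a fixed point.
Sat(EG ~ready) = {n1, n2, n5}
A[halt U EG ~ready]: least fixpoint, start Z0 = Sat(EG ~ready) = {n1, n2, n5}, add states in Sat(halt) with every successor in Z. Already a fixed point.
Sat(A[halt U EG ~ready]) = {n1, n2, n5}
|Sat(A[halt U EG ~ready])| = |{n1, n2, n5}| = 3.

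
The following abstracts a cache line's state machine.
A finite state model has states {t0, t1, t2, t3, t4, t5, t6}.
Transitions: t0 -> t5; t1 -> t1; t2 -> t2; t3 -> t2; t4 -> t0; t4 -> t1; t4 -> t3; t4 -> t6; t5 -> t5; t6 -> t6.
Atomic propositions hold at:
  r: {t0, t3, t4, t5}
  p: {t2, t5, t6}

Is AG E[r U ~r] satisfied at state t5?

Sat(~r) = {t1, t2, t6}
E[r U ~r]: least fixpoint, start Z0 = Sat(~r) = {t1, t2, t6}, add states in Sat(r) with some successor in Z. Z1 = {t1, t2, t3, t4, t6}; fixed.
Sat(E[r U ~r]) = {t1, t2, t3, t4, t6}
AG E[r U ~r]: greatest fixpoint, start Z0 = {t1, t2, t3, t4, t6}, keep only states in Sat with every successor in Z. Z1 = {t1, t2, t3, t6}; fixed.
Sat(AG E[r U ~r]) = {t1, t2, t3, t6}
t5 ∉ Sat(AG E[r U ~r]) = {t1, t2, t3, t6}, so the formula does not hold at t5.

No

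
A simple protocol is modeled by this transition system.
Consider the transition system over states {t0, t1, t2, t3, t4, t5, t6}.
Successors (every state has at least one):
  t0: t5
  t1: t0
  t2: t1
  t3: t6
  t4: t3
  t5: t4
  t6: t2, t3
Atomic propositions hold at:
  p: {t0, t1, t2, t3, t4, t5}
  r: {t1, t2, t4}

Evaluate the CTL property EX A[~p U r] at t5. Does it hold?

Sat(~p) = {t6}
A[~p U r]: least fixpoint, start Z0 = Sat(r) = {t1, t2, t4}, add states in Sat(~p) with every successor in Z. Already a fixed point.
Sat(A[~p U r]) = {t1, t2, t4}
Sat(EX A[~p U r]) = {s : some successor in {t1, t2, t4}} = {t2, t5, t6}
t5 ∈ Sat(EX A[~p U r]) = {t2, t5, t6}, so the formula holds at t5.

Yes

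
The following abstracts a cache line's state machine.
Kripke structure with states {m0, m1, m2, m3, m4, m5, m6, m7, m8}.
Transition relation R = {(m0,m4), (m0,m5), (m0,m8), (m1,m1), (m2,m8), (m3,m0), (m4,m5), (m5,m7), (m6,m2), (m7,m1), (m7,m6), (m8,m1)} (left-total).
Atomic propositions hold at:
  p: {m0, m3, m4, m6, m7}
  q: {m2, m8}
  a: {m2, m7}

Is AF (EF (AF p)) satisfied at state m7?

Yes

AF p: least fixpoint, start Z0 = {m0, m3, m4, m6, m7}, add states with every successor in Z. Z1 = {m0, m3, m4, m5, m6, m7}; fixed.
Sat(AF p) = {m0, m3, m4, m5, m6, m7}
EF (AF p): least fixpoint, start Z0 = {m0, m3, m4, m5, m6, m7}, add states with some successor in Z. Already a fixed point.
Sat(EF (AF p)) = {m0, m3, m4, m5, m6, m7}
AF (EF (AF p)): least fixpoint, start Z0 = {m0, m3, m4, m5, m6, m7}, add states with every successor in Z. Already a fixed point.
Sat(AF (EF (AF p))) = {m0, m3, m4, m5, m6, m7}
m7 ∈ Sat(AF (EF (AF p))) = {m0, m3, m4, m5, m6, m7}, so the formula holds at m7.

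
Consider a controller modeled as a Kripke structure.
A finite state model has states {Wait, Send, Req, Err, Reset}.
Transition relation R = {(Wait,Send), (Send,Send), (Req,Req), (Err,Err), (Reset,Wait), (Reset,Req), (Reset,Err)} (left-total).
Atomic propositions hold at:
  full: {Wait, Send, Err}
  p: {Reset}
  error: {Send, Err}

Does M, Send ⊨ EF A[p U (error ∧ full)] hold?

Yes

Sat(error ∧ full) = {Send, Err}
A[p U (error ∧ full)]: least fixpoint, start Z0 = Sat((error ∧ full)) = {Send, Err}, add states in Sat(p) with every successor in Z. Already a fixed point.
Sat(A[p U (error ∧ full)]) = {Send, Err}
EF A[p U (error ∧ full)]: least fixpoint, start Z0 = {Send, Err}, add states with some successor in Z. Z1 = {Wait, Send, Err, Reset}; fixed.
Sat(EF A[p U (error ∧ full)]) = {Wait, Send, Err, Reset}
Send ∈ Sat(EF A[p U (error ∧ full)]) = {Wait, Send, Err, Reset}, so the formula holds at Send.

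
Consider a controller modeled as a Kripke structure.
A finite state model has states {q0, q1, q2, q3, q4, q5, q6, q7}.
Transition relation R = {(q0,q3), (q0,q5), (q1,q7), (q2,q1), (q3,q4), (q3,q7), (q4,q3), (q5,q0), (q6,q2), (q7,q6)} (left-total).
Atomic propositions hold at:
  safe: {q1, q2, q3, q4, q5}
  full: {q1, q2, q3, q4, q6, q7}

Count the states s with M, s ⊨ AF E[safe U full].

6

E[safe U full]: least fixpoint, start Z0 = Sat(full) = {q1, q2, q3, q4, q6, q7}, add states in Sat(safe) with some successor in Z. Already a fixed point.
Sat(E[safe U full]) = {q1, q2, q3, q4, q6, q7}
AF E[safe U full]: least fixpoint, start Z0 = {q1, q2, q3, q4, q6, q7}, add states with every successor in Z. Already a fixed point.
Sat(AF E[safe U full]) = {q1, q2, q3, q4, q6, q7}
|Sat(AF E[safe U full])| = |{q1, q2, q3, q4, q6, q7}| = 6.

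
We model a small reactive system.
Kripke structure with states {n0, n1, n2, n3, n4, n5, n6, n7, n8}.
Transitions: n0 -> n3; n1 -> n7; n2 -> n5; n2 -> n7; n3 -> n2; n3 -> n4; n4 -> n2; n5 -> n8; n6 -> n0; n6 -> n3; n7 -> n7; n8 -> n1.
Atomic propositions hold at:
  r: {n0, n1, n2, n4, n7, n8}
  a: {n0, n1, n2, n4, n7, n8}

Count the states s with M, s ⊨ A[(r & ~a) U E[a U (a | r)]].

6

Sat(~a) = {n3, n5, n6}
Sat(r & ~a) = ∅
Sat(a | r) = {n0, n1, n2, n4, n7, n8}
E[a U (a | r)]: least fixpoint, start Z0 = Sat((a | r)) = {n0, n1, n2, n4, n7, n8}, add states in Sat(a) with some successor in Z. Already a fixed point.
Sat(E[a U (a | r)]) = {n0, n1, n2, n4, n7, n8}
A[(r & ~a) U E[a U (a | r)]]: least fixpoint, start Z0 = Sat(E[a U (a | r)]) = {n0, n1, n2, n4, n7, n8}, add states in Sat(r & ~a) with every successor in Z. Already a fixed point.
Sat(A[(r & ~a) U E[a U (a | r)]]) = {n0, n1, n2, n4, n7, n8}
|Sat(A[(r & ~a) U E[a U (a | r)]])| = |{n0, n1, n2, n4, n7, n8}| = 6.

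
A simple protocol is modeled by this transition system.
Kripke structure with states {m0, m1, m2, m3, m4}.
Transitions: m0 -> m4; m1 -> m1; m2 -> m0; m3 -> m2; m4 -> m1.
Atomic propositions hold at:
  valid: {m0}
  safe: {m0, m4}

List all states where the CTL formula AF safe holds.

{m0, m2, m3, m4}

AF safe: least fixpoint, start Z0 = {m0, m4}, add states with every successor in Z. Z1 = {m0, m2, m4}; Z2 = {m0, m2, m3, m4}; fixed.
Sat(AF safe) = {m0, m2, m3, m4}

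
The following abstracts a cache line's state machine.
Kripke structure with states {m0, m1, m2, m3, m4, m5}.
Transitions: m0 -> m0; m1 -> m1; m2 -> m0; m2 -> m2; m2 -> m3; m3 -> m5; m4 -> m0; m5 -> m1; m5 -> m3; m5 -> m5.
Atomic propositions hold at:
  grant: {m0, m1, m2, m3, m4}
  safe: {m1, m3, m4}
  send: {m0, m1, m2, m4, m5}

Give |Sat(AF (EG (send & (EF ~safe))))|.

Sat(~safe) = {m0, m2, m5}
EF ~safe: least fixpoint, start Z0 = {m0, m2, m5}, add states with some successor in Z. Z1 = {m0, m2, m3, m4, m5}; fixed.
Sat(EF ~safe) = {m0, m2, m3, m4, m5}
Sat(send & (EF ~safe)) = {m0, m2, m4, m5}
EG (send & (EF ~safe)): greatest fixpoint, start Z0 = {m0, m2, m4, m5}, keep only states in Sat with some successor in Z. Already a fixed point.
Sat(EG (send & (EF ~safe))) = {m0, m2, m4, m5}
AF (EG (send & (EF ~safe))): least fixpoint, start Z0 = {m0, m2, m4, m5}, add states with every successor in Z. Z1 = {m0, m2, m3, m4, m5}; fixed.
Sat(AF (EG (send & (EF ~safe)))) = {m0, m2, m3, m4, m5}
|Sat(AF (EG (send & (EF ~safe))))| = |{m0, m2, m3, m4, m5}| = 5.

5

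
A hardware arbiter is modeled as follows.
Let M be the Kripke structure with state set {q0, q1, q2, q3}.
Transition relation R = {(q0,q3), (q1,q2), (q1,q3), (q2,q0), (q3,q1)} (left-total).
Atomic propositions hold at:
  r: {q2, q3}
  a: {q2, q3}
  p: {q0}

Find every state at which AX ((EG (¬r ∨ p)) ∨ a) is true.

Sat(¬r) = {q0, q1}
Sat(¬r ∨ p) = {q0, q1}
EG (¬r ∨ p): greatest fixpoint, start Z0 = {q0, q1}, keep only states in Sat with some successor in Z. Z1 = ∅; fixed.
Sat(EG (¬r ∨ p)) = ∅
Sat((EG (¬r ∨ p)) ∨ a) = {q2, q3}
Sat(AX ((EG (¬r ∨ p)) ∨ a)) = {s : every successor in {q2, q3}} = {q0, q1}

{q0, q1}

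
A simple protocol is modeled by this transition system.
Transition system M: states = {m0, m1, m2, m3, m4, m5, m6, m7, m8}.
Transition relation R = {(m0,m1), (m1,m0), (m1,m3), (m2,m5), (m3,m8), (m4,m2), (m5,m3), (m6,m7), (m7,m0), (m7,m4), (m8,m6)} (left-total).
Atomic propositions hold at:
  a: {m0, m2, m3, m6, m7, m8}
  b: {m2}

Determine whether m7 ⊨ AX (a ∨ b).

Sat(a ∨ b) = {m0, m2, m3, m6, m7, m8}
Sat(AX (a ∨ b)) = {s : every successor in {m0, m2, m3, m6, m7, m8}} = {m1, m3, m4, m5, m6, m8}
m7 ∉ Sat(AX (a ∨ b)) = {m1, m3, m4, m5, m6, m8}, so the formula does not hold at m7.

No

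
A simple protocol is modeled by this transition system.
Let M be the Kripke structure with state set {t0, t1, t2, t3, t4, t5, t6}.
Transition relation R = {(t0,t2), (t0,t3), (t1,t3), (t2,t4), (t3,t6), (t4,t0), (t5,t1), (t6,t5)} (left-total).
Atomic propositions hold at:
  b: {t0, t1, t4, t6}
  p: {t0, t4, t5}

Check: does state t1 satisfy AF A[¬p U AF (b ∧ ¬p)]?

Sat(¬p) = {t1, t2, t3, t6}
Sat(b ∧ ¬p) = {t1, t6}
AF (b ∧ ¬p): least fixpoint, start Z0 = {t1, t6}, add states with every successor in Z. Z1 = {t1, t3, t5, t6}; fixed.
Sat(AF (b ∧ ¬p)) = {t1, t3, t5, t6}
A[¬p U AF (b ∧ ¬p)]: least fixpoint, start Z0 = Sat(AF (b ∧ ¬p)) = {t1, t3, t5, t6}, add states in Sat(¬p) with every successor in Z. Already a fixed point.
Sat(A[¬p U AF (b ∧ ¬p)]) = {t1, t3, t5, t6}
AF A[¬p U AF (b ∧ ¬p)]: least fixpoint, start Z0 = {t1, t3, t5, t6}, add states with every successor in Z. Already a fixed point.
Sat(AF A[¬p U AF (b ∧ ¬p)]) = {t1, t3, t5, t6}
t1 ∈ Sat(AF A[¬p U AF (b ∧ ¬p)]) = {t1, t3, t5, t6}, so the formula holds at t1.

Yes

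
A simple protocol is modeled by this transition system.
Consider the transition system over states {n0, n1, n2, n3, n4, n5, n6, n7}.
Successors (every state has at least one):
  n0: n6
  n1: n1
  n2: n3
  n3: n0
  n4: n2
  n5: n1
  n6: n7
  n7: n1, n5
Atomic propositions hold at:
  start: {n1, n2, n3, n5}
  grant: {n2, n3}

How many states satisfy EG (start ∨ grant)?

2

Sat(start ∨ grant) = {n1, n2, n3, n5}
EG (start ∨ grant): greatest fixpoint, start Z0 = {n1, n2, n3, n5}, keep only states in Sat with some successor in Z. Z1 = {n1, n2, n5}; Z2 = {n1, n5}; fixed.
Sat(EG (start ∨ grant)) = {n1, n5}
|Sat(EG (start ∨ grant))| = |{n1, n5}| = 2.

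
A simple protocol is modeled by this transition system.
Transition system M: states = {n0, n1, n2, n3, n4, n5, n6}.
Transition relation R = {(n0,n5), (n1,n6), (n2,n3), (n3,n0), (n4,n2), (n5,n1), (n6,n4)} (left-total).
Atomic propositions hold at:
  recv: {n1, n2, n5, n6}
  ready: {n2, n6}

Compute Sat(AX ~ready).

{n0, n2, n3, n5, n6}

Sat(~ready) = {n0, n1, n3, n4, n5}
Sat(AX ~ready) = {s : every successor in {n0, n1, n3, n4, n5}} = {n0, n2, n3, n5, n6}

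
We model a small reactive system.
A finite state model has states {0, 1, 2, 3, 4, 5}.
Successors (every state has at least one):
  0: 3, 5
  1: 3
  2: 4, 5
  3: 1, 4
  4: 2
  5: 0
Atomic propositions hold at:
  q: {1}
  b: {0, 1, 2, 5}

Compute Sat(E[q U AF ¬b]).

{1, 3, 4}

Sat(¬b) = {3, 4}
AF ¬b: least fixpoint, start Z0 = {3, 4}, add states with every successor in Z. Z1 = {1, 3, 4}; fixed.
Sat(AF ¬b) = {1, 3, 4}
E[q U AF ¬b]: least fixpoint, start Z0 = Sat(AF ¬b) = {1, 3, 4}, add states in Sat(q) with some successor in Z. Already a fixed point.
Sat(E[q U AF ¬b]) = {1, 3, 4}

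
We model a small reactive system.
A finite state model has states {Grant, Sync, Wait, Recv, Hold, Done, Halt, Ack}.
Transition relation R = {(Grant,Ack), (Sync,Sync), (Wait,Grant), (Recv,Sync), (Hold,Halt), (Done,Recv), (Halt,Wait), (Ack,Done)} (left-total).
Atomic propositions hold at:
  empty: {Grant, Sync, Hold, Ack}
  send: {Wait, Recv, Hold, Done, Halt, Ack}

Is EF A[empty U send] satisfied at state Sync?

A[empty U send]: least fixpoint, start Z0 = Sat(send) = {Wait, Recv, Hold, Done, Halt, Ack}, add states in Sat(empty) with every successor in Z. Z1 = {Grant, Wait, Recv, Hold, Done, Halt, Ack}; fixed.
Sat(A[empty U send]) = {Grant, Wait, Recv, Hold, Done, Halt, Ack}
EF A[empty U send]: least fixpoint, start Z0 = {Grant, Wait, Recv, Hold, Done, Halt, Ack}, add states with some successor in Z. Already a fixed point.
Sat(EF A[empty U send]) = {Grant, Wait, Recv, Hold, Done, Halt, Ack}
Sync ∉ Sat(EF A[empty U send]) = {Grant, Wait, Recv, Hold, Done, Halt, Ack}, so the formula does not hold at Sync.

No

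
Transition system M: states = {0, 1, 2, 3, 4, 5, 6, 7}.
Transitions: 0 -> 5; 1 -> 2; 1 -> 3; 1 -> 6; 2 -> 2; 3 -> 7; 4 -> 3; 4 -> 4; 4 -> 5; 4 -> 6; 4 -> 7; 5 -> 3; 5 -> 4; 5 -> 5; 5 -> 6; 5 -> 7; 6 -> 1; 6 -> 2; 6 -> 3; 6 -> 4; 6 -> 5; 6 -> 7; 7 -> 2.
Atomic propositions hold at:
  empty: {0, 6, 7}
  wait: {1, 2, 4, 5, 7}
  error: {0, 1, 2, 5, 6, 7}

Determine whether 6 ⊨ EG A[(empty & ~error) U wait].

Sat(~error) = {3, 4}
Sat(empty & ~error) = ∅
A[(empty & ~error) U wait]: least fixpoint, start Z0 = Sat(wait) = {1, 2, 4, 5, 7}, add states in Sat(empty & ~error) with every successor in Z. Already a fixed point.
Sat(A[(empty & ~error) U wait]) = {1, 2, 4, 5, 7}
EG A[(empty & ~error) U wait]: greatest fixpoint, start Z0 = {1, 2, 4, 5, 7}, keep only states in Sat with some successor in Z. Already a fixed point.
Sat(EG A[(empty & ~error) U wait]) = {1, 2, 4, 5, 7}
6 ∉ Sat(EG A[(empty & ~error) U wait]) = {1, 2, 4, 5, 7}, so the formula does not hold at 6.

No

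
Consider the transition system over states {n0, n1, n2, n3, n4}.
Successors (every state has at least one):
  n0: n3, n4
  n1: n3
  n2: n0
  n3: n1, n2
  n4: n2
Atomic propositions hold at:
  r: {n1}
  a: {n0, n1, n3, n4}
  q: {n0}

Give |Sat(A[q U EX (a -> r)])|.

Sat(a -> r) = {n1, n2}
Sat(EX (a -> r)) = {s : some successor in {n1, n2}} = {n3, n4}
A[q U EX (a -> r)]: least fixpoint, start Z0 = Sat(EX (a -> r)) = {n3, n4}, add states in Sat(q) with every successor in Z. Z1 = {n0, n3, n4}; fixed.
Sat(A[q U EX (a -> r)]) = {n0, n3, n4}
|Sat(A[q U EX (a -> r)])| = |{n0, n3, n4}| = 3.

3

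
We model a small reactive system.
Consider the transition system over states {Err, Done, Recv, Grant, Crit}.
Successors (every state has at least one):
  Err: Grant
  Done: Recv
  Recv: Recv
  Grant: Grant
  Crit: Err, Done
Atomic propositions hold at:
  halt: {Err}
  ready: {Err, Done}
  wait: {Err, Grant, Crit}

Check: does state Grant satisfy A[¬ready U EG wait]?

Sat(¬ready) = {Recv, Grant, Crit}
EG wait: greatest fixpoint, start Z0 = {Err, Grant, Crit}, keep only states in Sat with some successor in Z. Already a fixed point.
Sat(EG wait) = {Err, Grant, Crit}
A[¬ready U EG wait]: least fixpoint, start Z0 = Sat(EG wait) = {Err, Grant, Crit}, add states in Sat(¬ready) with every successor in Z. Already a fixed point.
Sat(A[¬ready U EG wait]) = {Err, Grant, Crit}
Grant ∈ Sat(A[¬ready U EG wait]) = {Err, Grant, Crit}, so the formula holds at Grant.

Yes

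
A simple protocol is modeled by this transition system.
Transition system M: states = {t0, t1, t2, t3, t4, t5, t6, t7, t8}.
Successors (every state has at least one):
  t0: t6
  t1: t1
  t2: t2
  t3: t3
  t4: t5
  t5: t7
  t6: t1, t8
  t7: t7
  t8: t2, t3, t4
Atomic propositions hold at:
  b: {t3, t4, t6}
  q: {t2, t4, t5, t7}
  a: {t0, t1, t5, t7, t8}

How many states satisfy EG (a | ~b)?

Sat(~b) = {t0, t1, t2, t5, t7, t8}
Sat(a | ~b) = {t0, t1, t2, t5, t7, t8}
EG (a | ~b): greatest fixpoint, start Z0 = {t0, t1, t2, t5, t7, t8}, keep only states in Sat with some successor in Z. Z1 = {t1, t2, t5, t7, t8}; fixed.
Sat(EG (a | ~b)) = {t1, t2, t5, t7, t8}
|Sat(EG (a | ~b))| = |{t1, t2, t5, t7, t8}| = 5.

5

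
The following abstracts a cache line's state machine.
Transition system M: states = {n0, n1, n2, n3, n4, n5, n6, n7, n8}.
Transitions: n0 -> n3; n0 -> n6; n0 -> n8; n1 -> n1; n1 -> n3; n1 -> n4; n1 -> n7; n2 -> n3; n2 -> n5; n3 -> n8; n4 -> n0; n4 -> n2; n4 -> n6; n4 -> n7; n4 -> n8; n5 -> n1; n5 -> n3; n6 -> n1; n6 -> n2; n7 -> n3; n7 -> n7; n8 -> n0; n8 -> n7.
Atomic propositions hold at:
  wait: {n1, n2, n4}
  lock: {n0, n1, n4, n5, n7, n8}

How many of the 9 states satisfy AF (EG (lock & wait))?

Sat(lock & wait) = {n1, n4}
EG (lock & wait): greatest fixpoint, start Z0 = {n1, n4}, keep only states in Sat with some successor in Z. Z1 = {n1}; fixed.
Sat(EG (lock & wait)) = {n1}
AF (EG (lock & wait)): least fixpoint, start Z0 = {n1}, add states with every successor in Z. Already a fixed point.
Sat(AF (EG (lock & wait))) = {n1}
|Sat(AF (EG (lock & wait)))| = |{n1}| = 1.

1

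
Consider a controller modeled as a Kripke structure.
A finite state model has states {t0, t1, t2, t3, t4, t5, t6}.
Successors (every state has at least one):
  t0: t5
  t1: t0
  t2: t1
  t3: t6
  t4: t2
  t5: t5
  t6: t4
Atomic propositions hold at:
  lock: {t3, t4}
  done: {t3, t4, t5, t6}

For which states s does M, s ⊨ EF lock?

EF lock: least fixpoint, start Z0 = {t3, t4}, add states with some successor in Z. Z1 = {t3, t4, t6}; fixed.
Sat(EF lock) = {t3, t4, t6}

{t3, t4, t6}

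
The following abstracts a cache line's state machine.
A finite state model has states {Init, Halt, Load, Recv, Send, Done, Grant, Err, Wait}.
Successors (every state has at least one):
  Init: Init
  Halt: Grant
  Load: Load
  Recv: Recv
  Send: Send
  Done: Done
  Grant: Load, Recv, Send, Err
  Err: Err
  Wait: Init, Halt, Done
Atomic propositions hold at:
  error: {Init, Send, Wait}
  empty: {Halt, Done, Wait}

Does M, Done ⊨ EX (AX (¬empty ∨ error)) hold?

No

Sat(¬empty) = {Init, Load, Recv, Send, Grant, Err}
Sat(¬empty ∨ error) = {Init, Load, Recv, Send, Grant, Err, Wait}
Sat(AX (¬empty ∨ error)) = {s : every successor in {Init, Load, Recv, Send, Grant, Err, Wait}} = {Init, Halt, Load, Recv, Send, Grant, Err}
Sat(EX (AX (¬empty ∨ error))) = {s : some successor in {Init, Halt, Load, Recv, Send, Grant, Err}} = {Init, Halt, Load, Recv, Send, Grant, Err, Wait}
Done ∉ Sat(EX (AX (¬empty ∨ error))) = {Init, Halt, Load, Recv, Send, Grant, Err, Wait}, so the formula does not hold at Done.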